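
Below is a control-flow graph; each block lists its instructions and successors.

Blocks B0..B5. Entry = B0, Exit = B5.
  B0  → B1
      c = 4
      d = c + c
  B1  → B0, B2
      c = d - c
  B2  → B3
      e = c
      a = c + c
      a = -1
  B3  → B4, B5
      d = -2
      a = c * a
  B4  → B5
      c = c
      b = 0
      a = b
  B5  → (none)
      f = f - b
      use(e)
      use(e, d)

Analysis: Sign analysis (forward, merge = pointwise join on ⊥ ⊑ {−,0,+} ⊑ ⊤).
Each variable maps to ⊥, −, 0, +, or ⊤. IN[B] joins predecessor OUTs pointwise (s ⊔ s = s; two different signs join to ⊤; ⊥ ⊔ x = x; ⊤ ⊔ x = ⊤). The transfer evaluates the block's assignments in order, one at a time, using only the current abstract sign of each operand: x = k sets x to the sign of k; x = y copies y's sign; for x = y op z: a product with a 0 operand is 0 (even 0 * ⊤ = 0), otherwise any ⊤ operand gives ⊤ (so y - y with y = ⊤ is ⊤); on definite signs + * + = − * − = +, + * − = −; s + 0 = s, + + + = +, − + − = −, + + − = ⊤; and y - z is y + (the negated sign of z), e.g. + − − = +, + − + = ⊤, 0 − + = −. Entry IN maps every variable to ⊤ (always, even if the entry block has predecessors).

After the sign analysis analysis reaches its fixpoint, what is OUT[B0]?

Answer: {a: ⊤, b: ⊤, c: +, d: +, e: ⊤, f: ⊤}

Trace:
Fixpoint table:
  B0: | IN=(all ⊤) | OUT={c:+, d:+; rest ⊤}
  B1: | IN={c:+, d:+; rest ⊤} | OUT={d:+; rest ⊤}
  B2: | IN={d:+; rest ⊤} | OUT={a:-, d:+; rest ⊤}
  B3: | IN={a:-, d:+; rest ⊤} | OUT={d:-; rest ⊤}
  B4: | IN={d:-; rest ⊤} | OUT={a:0, b:0, d:-; rest ⊤}
  B5: | IN={d:-; rest ⊤} | OUT={d:-; rest ⊤}

Merge at B0 (entry node, so the boundary value (all ⊤) is joined with the incoming edge(s)): IN[B0] = (all ⊤) ⊔ OUT[B1] = {a: ⊤, b: ⊤, c: ⊤, d: ⊤, e: ⊤, f: ⊤}
Applying B0's transfer function to that IN value gives OUT[B0] (row B0 above).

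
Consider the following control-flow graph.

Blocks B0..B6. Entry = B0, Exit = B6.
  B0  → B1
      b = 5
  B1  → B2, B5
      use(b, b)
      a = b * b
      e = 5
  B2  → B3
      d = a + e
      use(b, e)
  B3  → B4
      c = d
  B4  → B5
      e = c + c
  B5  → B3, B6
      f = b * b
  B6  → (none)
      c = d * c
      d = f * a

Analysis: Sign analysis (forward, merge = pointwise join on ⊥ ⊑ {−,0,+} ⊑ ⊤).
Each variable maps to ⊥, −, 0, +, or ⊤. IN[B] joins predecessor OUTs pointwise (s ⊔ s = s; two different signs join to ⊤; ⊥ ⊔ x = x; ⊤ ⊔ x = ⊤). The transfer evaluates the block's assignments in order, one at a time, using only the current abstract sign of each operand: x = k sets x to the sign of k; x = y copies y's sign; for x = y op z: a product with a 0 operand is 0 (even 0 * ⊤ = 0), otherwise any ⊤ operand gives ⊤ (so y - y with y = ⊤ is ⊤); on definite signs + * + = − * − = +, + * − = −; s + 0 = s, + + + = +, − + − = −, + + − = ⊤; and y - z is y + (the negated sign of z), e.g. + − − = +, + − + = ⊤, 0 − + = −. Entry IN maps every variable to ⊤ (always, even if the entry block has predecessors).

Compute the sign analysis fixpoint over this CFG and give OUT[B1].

Per-block solution:
  B0: | IN=(all ⊤) | OUT={b:+; rest ⊤}
  B1: | IN={b:+; rest ⊤} | OUT={a:+, b:+, e:+; rest ⊤}
  B2: | IN={a:+, b:+, e:+; rest ⊤} | OUT={a:+, b:+, d:+, e:+; rest ⊤}
  B3: | IN={a:+, b:+; rest ⊤} | OUT={a:+, b:+; rest ⊤}
  B4: | IN={a:+, b:+; rest ⊤} | OUT={a:+, b:+; rest ⊤}
  B5: | IN={a:+, b:+; rest ⊤} | OUT={a:+, b:+, f:+; rest ⊤}
  B6: | IN={a:+, b:+, f:+; rest ⊤} | OUT={a:+, b:+, d:+, f:+; rest ⊤}

Merge at B1: IN[B1] = OUT[B0] = {a: ⊤, b: +, c: ⊤, d: ⊤, e: ⊤, f: ⊤}
Applying B1's transfer function to that IN value gives OUT[B1] (row B1 above).

Answer: {a: +, b: +, c: ⊤, d: ⊤, e: +, f: ⊤}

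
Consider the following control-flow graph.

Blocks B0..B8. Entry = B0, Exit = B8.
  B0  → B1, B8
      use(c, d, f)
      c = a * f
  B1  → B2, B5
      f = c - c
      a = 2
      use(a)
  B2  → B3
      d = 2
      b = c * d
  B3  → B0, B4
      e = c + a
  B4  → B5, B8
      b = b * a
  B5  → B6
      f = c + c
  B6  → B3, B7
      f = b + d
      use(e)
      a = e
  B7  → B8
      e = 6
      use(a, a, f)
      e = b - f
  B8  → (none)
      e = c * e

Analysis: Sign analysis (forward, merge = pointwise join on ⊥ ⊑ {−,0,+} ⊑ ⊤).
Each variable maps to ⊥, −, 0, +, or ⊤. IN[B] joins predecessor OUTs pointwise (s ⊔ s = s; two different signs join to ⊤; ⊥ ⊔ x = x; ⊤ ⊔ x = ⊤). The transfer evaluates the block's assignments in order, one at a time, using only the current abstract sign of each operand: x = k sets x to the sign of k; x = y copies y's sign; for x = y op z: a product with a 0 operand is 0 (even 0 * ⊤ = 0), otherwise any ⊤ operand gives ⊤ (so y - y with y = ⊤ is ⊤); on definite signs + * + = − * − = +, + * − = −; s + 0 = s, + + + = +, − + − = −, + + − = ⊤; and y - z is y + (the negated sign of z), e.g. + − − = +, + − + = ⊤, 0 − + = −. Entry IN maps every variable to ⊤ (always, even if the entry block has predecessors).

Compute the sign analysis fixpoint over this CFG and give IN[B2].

Fixpoint table:
  B0: | IN=(all ⊤) | OUT=(all ⊤)
  B1: | IN=(all ⊤) | OUT={a:+; rest ⊤}
  B2: | IN={a:+; rest ⊤} | OUT={a:+, d:+; rest ⊤}
  B3: | IN=(all ⊤) | OUT=(all ⊤)
  B4: | IN=(all ⊤) | OUT=(all ⊤)
  B5: | IN=(all ⊤) | OUT=(all ⊤)
  B6: | IN=(all ⊤) | OUT=(all ⊤)
  B7: | IN=(all ⊤) | OUT=(all ⊤)
  B8: | IN=(all ⊤) | OUT=(all ⊤)

Merge at B2: IN[B2] = OUT[B1] = {a: +, b: ⊤, c: ⊤, d: ⊤, e: ⊤, f: ⊤}

Answer: {a: +, b: ⊤, c: ⊤, d: ⊤, e: ⊤, f: ⊤}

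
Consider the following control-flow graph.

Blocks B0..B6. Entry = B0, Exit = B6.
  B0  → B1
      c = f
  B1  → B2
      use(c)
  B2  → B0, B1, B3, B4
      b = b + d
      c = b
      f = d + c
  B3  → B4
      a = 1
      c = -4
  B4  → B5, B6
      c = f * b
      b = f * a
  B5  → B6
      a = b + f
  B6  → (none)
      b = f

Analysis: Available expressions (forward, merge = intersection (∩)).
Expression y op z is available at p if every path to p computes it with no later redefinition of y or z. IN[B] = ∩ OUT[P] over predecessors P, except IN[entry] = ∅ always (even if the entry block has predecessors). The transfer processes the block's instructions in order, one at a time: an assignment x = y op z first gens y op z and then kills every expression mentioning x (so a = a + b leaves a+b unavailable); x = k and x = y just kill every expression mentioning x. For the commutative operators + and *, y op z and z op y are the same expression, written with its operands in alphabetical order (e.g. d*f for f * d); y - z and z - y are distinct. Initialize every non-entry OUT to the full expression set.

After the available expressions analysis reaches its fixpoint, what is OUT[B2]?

Per-block solution:
  B0:   IN={}   OUT={}
  B1:   IN={}   OUT={}
  B2:   IN={}   OUT={c+d}
  B3:   IN={c+d}   OUT={}
  B4:   IN={}   OUT={a*f}
  B5:   IN={a*f}   OUT={b+f}
  B6:   IN={}   OUT={}

Merge at B2: IN[B2] = OUT[B1] = {}
Applying B2's transfer function to that IN value gives OUT[B2] (row B2 above).

Answer: {c+d}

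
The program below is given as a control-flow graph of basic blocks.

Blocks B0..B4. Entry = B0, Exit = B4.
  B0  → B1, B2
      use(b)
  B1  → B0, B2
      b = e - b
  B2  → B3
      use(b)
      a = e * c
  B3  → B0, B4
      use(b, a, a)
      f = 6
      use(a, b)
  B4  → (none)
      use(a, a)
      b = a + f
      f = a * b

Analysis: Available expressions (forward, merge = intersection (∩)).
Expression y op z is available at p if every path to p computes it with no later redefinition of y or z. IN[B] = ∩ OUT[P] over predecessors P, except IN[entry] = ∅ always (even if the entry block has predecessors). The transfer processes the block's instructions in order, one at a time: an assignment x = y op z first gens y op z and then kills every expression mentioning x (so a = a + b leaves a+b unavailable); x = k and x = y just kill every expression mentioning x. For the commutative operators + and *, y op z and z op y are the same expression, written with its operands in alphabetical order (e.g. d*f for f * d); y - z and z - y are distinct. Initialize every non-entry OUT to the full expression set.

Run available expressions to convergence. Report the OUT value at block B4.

Answer: {a*b, c*e}

Derivation:
Converged values:
  B0:  IN={}  OUT={}
  B1:  IN={}  OUT={}
  B2:  IN={}  OUT={c*e}
  B3:  IN={c*e}  OUT={c*e}
  B4:  IN={c*e}  OUT={a*b, c*e}

Merge at B4: IN[B4] = OUT[B3] = {c*e}
Applying B4's transfer function to that IN value gives OUT[B4] (row B4 above).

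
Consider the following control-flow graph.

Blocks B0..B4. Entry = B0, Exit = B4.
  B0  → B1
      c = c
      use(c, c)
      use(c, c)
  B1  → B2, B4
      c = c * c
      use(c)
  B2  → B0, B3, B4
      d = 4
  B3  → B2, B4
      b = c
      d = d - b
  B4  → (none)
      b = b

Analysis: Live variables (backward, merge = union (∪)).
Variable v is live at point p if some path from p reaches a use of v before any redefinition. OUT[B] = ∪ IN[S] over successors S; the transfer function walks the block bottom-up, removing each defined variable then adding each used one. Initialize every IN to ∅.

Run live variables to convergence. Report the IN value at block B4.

Answer: {b}

Working:
Converged values:
  B0:  IN={b, c}  OUT={b, c}
  B1:  IN={b, c}  OUT={b, c}
  B2:  IN={b, c}  OUT={b, c, d}
  B3:  IN={c, d}  OUT={b, c}
  B4:  IN={b}  OUT={}

B4 is the boundary node: OUT[B4] = {}
Applying B4's transfer function to that OUT value gives IN[B4] (row B4 above).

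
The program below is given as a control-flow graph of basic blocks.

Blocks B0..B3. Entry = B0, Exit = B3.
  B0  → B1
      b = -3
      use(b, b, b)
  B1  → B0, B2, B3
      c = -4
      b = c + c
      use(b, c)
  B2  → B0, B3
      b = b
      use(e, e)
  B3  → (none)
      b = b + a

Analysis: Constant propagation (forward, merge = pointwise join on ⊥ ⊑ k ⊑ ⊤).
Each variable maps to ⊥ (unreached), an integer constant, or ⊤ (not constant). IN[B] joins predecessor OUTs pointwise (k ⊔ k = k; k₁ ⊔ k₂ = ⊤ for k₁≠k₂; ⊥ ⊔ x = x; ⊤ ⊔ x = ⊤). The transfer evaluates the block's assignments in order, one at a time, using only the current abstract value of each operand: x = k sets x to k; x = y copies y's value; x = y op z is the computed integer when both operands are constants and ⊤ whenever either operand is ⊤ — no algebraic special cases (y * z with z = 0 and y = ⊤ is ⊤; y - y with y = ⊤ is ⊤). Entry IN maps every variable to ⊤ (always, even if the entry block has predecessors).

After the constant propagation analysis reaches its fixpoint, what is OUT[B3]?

Answer: {a: ⊤, b: ⊤, c: -4, d: ⊤, e: ⊤, f: ⊤}

Working:
Fixpoint table:
  B0: | IN=(all ⊤) | OUT={b:-3; rest ⊤}
  B1: | IN={b:-3; rest ⊤} | OUT={b:-8, c:-4; rest ⊤}
  B2: | IN={b:-8, c:-4; rest ⊤} | OUT={b:-8, c:-4; rest ⊤}
  B3: | IN={b:-8, c:-4; rest ⊤} | OUT={c:-4; rest ⊤}

Merge at B3: IN[B3] = OUT[B1] ⊔ OUT[B2] = {a: ⊤, b: -8, c: -4, d: ⊤, e: ⊤, f: ⊤}
Applying B3's transfer function to that IN value gives OUT[B3] (row B3 above).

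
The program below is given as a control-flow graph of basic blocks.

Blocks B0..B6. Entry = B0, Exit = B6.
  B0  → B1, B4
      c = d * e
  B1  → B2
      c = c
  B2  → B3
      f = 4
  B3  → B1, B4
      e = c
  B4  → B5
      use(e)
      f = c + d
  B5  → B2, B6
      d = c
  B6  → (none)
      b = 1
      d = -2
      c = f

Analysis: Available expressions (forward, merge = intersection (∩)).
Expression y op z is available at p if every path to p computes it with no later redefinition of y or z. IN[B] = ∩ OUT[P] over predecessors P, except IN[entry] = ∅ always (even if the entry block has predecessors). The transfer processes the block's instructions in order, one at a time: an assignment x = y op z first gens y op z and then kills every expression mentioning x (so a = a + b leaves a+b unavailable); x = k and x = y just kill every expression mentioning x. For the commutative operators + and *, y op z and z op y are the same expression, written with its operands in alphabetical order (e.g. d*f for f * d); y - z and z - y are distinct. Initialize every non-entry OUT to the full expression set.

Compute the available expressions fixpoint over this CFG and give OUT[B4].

Answer: {c+d}

Working:
Per-block solution:
  B0:  IN={}  OUT={d*e}
  B1:  IN={}  OUT={}
  B2:  IN={}  OUT={}
  B3:  IN={}  OUT={}
  B4:  IN={}  OUT={c+d}
  B5:  IN={c+d}  OUT={}
  B6:  IN={}  OUT={}

Merge at B4: IN[B4] = OUT[B0] ∩ OUT[B3] = {}
Applying B4's transfer function to that IN value gives OUT[B4] (row B4 above).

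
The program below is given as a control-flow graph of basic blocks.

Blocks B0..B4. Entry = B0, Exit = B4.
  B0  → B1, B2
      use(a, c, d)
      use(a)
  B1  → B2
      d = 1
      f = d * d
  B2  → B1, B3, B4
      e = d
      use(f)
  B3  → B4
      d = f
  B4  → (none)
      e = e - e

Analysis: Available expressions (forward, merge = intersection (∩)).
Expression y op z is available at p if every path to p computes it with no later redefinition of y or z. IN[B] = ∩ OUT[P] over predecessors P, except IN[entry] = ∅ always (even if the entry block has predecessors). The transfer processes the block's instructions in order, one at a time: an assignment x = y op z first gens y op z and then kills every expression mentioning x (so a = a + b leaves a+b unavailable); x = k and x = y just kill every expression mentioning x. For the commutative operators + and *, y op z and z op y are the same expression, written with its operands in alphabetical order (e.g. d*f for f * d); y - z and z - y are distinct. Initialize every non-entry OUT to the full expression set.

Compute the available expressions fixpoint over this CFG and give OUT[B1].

Fixpoint table:
  B0:  IN={}  OUT={}
  B1:  IN={}  OUT={d*d}
  B2:  IN={}  OUT={}
  B3:  IN={}  OUT={}
  B4:  IN={}  OUT={}

Merge at B1: IN[B1] = OUT[B0] ∩ OUT[B2] = {}
Applying B1's transfer function to that IN value gives OUT[B1] (row B1 above).

Answer: {d*d}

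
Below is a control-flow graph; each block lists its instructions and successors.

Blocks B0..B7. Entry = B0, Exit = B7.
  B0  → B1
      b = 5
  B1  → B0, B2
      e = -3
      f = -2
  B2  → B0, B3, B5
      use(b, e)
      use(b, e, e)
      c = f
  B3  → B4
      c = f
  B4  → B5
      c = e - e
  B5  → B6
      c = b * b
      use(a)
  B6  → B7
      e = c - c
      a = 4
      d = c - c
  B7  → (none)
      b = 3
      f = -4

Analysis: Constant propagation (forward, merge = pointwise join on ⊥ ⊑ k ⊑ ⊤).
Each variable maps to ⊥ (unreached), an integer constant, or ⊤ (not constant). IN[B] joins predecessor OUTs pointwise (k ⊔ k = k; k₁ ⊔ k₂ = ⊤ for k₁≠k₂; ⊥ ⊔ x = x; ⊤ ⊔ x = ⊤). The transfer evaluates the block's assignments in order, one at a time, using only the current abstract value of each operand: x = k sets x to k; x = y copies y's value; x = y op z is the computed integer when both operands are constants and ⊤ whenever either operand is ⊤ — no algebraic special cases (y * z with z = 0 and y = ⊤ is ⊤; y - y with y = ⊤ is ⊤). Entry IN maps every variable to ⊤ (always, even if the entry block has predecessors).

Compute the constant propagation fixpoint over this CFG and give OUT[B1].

Fixpoint table:
  B0:   IN=(all ⊤)   OUT={b:5; rest ⊤}
  B1:   IN={b:5; rest ⊤}   OUT={b:5, e:-3, f:-2; rest ⊤}
  B2:   IN={b:5, e:-3, f:-2; rest ⊤}   OUT={b:5, c:-2, e:-3, f:-2; rest ⊤}
  B3:   IN={b:5, c:-2, e:-3, f:-2; rest ⊤}   OUT={b:5, c:-2, e:-3, f:-2; rest ⊤}
  B4:   IN={b:5, c:-2, e:-3, f:-2; rest ⊤}   OUT={b:5, c:0, e:-3, f:-2; rest ⊤}
  B5:   IN={b:5, e:-3, f:-2; rest ⊤}   OUT={b:5, c:25, e:-3, f:-2; rest ⊤}
  B6:   IN={b:5, c:25, e:-3, f:-2; rest ⊤}   OUT={a:4, b:5, c:25, d:0, e:0, f:-2; rest ⊤}
  B7:   IN={a:4, b:5, c:25, d:0, e:0, f:-2; rest ⊤}   OUT={a:4, b:3, c:25, d:0, e:0, f:-4; rest ⊤}

Merge at B1: IN[B1] = OUT[B0] = {a: ⊤, b: 5, c: ⊤, d: ⊤, e: ⊤, f: ⊤}
Applying B1's transfer function to that IN value gives OUT[B1] (row B1 above).

Answer: {a: ⊤, b: 5, c: ⊤, d: ⊤, e: -3, f: -2}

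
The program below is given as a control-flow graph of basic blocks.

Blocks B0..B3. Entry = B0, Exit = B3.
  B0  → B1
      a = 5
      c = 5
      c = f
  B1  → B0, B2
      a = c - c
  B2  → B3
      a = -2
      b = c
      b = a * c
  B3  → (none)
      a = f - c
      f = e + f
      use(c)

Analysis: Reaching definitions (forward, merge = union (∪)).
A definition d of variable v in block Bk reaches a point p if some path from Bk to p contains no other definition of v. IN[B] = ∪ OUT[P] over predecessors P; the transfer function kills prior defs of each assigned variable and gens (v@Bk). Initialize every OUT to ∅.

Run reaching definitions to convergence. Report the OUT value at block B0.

Answer: {a@B0, c@B0}

Derivation:
Fixpoint table:
  B0:  IN={a@B1, c@B0}  OUT={a@B0, c@B0}
  B1:  IN={a@B0, c@B0}  OUT={a@B1, c@B0}
  B2:  IN={a@B1, c@B0}  OUT={a@B2, b@B2, c@B0}
  B3:  IN={a@B2, b@B2, c@B0}  OUT={a@B3, b@B2, c@B0, f@B3}

Merge at B0 (entry node, so the boundary value {} is joined with the incoming edge(s)): IN[B0] = {} ⊔ OUT[B1] = {a@B1, c@B0}
Applying B0's transfer function to that IN value gives OUT[B0] (row B0 above).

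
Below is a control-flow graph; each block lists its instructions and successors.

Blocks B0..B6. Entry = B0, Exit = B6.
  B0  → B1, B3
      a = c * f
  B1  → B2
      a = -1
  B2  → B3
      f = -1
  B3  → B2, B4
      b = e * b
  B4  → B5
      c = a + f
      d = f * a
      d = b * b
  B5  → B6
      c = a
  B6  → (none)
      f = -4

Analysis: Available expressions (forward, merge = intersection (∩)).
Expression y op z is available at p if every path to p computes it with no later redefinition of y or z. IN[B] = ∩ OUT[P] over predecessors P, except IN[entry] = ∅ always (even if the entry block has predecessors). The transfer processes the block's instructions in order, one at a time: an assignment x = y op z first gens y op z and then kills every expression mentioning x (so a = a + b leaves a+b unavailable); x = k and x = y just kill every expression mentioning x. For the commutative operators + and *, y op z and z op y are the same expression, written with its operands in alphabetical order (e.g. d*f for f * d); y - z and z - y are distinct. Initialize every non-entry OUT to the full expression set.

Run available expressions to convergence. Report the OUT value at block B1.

Converged values:
  B0:  IN={}  OUT={c*f}
  B1:  IN={c*f}  OUT={c*f}
  B2:  IN={}  OUT={}
  B3:  IN={}  OUT={}
  B4:  IN={}  OUT={a*f, a+f, b*b}
  B5:  IN={a*f, a+f, b*b}  OUT={a*f, a+f, b*b}
  B6:  IN={a*f, a+f, b*b}  OUT={b*b}

Merge at B1: IN[B1] = OUT[B0] = {c*f}
Applying B1's transfer function to that IN value gives OUT[B1] (row B1 above).

Answer: {c*f}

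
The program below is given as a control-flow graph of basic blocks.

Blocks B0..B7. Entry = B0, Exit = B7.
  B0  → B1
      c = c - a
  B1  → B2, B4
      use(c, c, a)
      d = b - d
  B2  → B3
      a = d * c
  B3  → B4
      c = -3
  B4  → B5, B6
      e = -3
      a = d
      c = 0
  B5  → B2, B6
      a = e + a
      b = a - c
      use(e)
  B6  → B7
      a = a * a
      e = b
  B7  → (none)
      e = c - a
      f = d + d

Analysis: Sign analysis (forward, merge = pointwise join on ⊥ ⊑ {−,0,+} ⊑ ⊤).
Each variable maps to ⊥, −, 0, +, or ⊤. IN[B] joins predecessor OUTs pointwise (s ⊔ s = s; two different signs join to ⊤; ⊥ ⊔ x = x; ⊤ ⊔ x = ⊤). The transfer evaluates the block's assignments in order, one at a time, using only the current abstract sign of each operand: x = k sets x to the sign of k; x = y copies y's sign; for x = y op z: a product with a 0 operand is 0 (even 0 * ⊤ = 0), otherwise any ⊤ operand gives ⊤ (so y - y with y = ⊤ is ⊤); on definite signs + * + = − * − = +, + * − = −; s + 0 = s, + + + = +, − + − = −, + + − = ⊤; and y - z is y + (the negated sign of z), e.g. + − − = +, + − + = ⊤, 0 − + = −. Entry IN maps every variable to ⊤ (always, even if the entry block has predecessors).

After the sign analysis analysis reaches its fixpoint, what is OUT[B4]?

Answer: {a: ⊤, b: ⊤, c: 0, d: ⊤, e: -, f: ⊤}

Trace:
Per-block solution:
  B0:   IN=(all ⊤)   OUT=(all ⊤)
  B1:   IN=(all ⊤)   OUT=(all ⊤)
  B2:   IN=(all ⊤)   OUT=(all ⊤)
  B3:   IN=(all ⊤)   OUT={c:-; rest ⊤}
  B4:   IN=(all ⊤)   OUT={c:0, e:-; rest ⊤}
  B5:   IN={c:0, e:-; rest ⊤}   OUT={c:0, e:-; rest ⊤}
  B6:   IN={c:0, e:-; rest ⊤}   OUT={c:0; rest ⊤}
  B7:   IN={c:0; rest ⊤}   OUT={c:0; rest ⊤}

Merge at B4: IN[B4] = OUT[B1] ⊔ OUT[B3] = {a: ⊤, b: ⊤, c: ⊤, d: ⊤, e: ⊤, f: ⊤}
Applying B4's transfer function to that IN value gives OUT[B4] (row B4 above).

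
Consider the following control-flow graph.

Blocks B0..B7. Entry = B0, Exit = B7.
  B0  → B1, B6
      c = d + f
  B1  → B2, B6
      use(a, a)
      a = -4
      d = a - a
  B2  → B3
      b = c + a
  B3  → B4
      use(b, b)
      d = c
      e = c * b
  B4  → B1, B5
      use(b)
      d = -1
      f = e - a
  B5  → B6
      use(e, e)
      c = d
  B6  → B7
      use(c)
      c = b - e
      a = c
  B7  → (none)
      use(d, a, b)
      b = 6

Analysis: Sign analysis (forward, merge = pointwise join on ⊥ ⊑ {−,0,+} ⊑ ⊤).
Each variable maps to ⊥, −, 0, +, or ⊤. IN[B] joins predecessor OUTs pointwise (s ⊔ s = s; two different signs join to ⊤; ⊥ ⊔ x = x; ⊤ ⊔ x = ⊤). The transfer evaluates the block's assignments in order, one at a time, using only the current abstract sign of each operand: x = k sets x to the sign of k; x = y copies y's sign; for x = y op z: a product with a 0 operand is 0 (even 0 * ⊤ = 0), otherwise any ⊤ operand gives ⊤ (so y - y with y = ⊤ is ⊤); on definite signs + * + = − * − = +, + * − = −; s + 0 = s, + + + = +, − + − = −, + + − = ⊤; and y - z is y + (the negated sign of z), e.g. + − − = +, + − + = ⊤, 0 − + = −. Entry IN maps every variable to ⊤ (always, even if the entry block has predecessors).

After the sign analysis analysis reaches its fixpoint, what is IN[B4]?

Fixpoint table:
  B0:  IN=(all ⊤)  OUT=(all ⊤)
  B1:  IN=(all ⊤)  OUT={a:-; rest ⊤}
  B2:  IN={a:-; rest ⊤}  OUT={a:-; rest ⊤}
  B3:  IN={a:-; rest ⊤}  OUT={a:-; rest ⊤}
  B4:  IN={a:-; rest ⊤}  OUT={a:-, d:-; rest ⊤}
  B5:  IN={a:-, d:-; rest ⊤}  OUT={a:-, c:-, d:-; rest ⊤}
  B6:  IN=(all ⊤)  OUT=(all ⊤)
  B7:  IN=(all ⊤)  OUT={b:+; rest ⊤}

Merge at B4: IN[B4] = OUT[B3] = {a: -, b: ⊤, c: ⊤, d: ⊤, e: ⊤, f: ⊤}

Answer: {a: -, b: ⊤, c: ⊤, d: ⊤, e: ⊤, f: ⊤}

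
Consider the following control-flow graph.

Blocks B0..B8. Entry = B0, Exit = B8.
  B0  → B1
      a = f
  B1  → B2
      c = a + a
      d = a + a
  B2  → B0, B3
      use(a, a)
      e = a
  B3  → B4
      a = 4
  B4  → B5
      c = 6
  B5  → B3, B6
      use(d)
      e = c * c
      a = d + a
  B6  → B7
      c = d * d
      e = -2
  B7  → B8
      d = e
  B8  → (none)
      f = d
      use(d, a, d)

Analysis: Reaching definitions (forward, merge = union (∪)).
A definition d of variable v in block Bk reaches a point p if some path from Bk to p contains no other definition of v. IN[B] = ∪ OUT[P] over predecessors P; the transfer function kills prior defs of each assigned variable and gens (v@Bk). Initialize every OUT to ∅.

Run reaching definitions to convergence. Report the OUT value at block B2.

Answer: {a@B0, c@B1, d@B1, e@B2}

Derivation:
Per-block solution:
  B0:   IN={a@B0, c@B1, d@B1, e@B2}   OUT={a@B0, c@B1, d@B1, e@B2}
  B1:   IN={a@B0, c@B1, d@B1, e@B2}   OUT={a@B0, c@B1, d@B1, e@B2}
  B2:   IN={a@B0, c@B1, d@B1, e@B2}   OUT={a@B0, c@B1, d@B1, e@B2}
  B3:   IN={a@B0, a@B5, c@B1, c@B4, d@B1, e@B2, e@B5}   OUT={a@B3, c@B1, c@B4, d@B1, e@B2, e@B5}
  B4:   IN={a@B3, c@B1, c@B4, d@B1, e@B2, e@B5}   OUT={a@B3, c@B4, d@B1, e@B2, e@B5}
  B5:   IN={a@B3, c@B4, d@B1, e@B2, e@B5}   OUT={a@B5, c@B4, d@B1, e@B5}
  B6:   IN={a@B5, c@B4, d@B1, e@B5}   OUT={a@B5, c@B6, d@B1, e@B6}
  B7:   IN={a@B5, c@B6, d@B1, e@B6}   OUT={a@B5, c@B6, d@B7, e@B6}
  B8:   IN={a@B5, c@B6, d@B7, e@B6}   OUT={a@B5, c@B6, d@B7, e@B6, f@B8}

Merge at B2: IN[B2] = OUT[B1] = {a@B0, c@B1, d@B1, e@B2}
Applying B2's transfer function to that IN value gives OUT[B2] (row B2 above).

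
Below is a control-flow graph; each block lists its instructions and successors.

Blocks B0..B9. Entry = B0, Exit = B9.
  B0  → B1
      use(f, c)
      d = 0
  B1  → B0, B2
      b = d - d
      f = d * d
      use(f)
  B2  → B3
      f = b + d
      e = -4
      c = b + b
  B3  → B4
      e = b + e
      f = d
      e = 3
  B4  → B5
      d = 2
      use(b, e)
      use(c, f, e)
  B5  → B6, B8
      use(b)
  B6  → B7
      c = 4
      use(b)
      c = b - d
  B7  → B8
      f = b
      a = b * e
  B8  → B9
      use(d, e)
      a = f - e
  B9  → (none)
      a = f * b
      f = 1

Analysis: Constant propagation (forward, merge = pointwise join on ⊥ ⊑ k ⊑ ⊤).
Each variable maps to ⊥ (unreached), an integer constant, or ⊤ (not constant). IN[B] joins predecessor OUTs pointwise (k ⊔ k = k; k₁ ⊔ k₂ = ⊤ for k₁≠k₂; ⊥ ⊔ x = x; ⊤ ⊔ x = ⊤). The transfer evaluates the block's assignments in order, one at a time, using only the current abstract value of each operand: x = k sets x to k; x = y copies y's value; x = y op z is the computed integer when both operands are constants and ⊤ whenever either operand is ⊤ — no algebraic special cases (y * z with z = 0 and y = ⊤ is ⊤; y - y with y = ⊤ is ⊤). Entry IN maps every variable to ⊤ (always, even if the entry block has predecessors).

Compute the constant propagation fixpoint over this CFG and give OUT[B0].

Per-block solution:
  B0:   IN=(all ⊤)   OUT={d:0; rest ⊤}
  B1:   IN={d:0; rest ⊤}   OUT={b:0, d:0, f:0; rest ⊤}
  B2:   IN={b:0, d:0, f:0; rest ⊤}   OUT={b:0, c:0, d:0, e:-4, f:0; rest ⊤}
  B3:   IN={b:0, c:0, d:0, e:-4, f:0; rest ⊤}   OUT={b:0, c:0, d:0, e:3, f:0; rest ⊤}
  B4:   IN={b:0, c:0, d:0, e:3, f:0; rest ⊤}   OUT={b:0, c:0, d:2, e:3, f:0; rest ⊤}
  B5:   IN={b:0, c:0, d:2, e:3, f:0; rest ⊤}   OUT={b:0, c:0, d:2, e:3, f:0; rest ⊤}
  B6:   IN={b:0, c:0, d:2, e:3, f:0; rest ⊤}   OUT={b:0, c:-2, d:2, e:3, f:0; rest ⊤}
  B7:   IN={b:0, c:-2, d:2, e:3, f:0; rest ⊤}   OUT={a:0, b:0, c:-2, d:2, e:3, f:0; rest ⊤}
  B8:   IN={b:0, d:2, e:3, f:0; rest ⊤}   OUT={a:-3, b:0, d:2, e:3, f:0; rest ⊤}
  B9:   IN={a:-3, b:0, d:2, e:3, f:0; rest ⊤}   OUT={a:0, b:0, d:2, e:3, f:1; rest ⊤}

Merge at B0 (entry node, so the boundary value (all ⊤) is joined with the incoming edge(s)): IN[B0] = (all ⊤) ⊔ OUT[B1] = {a: ⊤, b: ⊤, c: ⊤, d: ⊤, e: ⊤, f: ⊤}
Applying B0's transfer function to that IN value gives OUT[B0] (row B0 above).

Answer: {a: ⊤, b: ⊤, c: ⊤, d: 0, e: ⊤, f: ⊤}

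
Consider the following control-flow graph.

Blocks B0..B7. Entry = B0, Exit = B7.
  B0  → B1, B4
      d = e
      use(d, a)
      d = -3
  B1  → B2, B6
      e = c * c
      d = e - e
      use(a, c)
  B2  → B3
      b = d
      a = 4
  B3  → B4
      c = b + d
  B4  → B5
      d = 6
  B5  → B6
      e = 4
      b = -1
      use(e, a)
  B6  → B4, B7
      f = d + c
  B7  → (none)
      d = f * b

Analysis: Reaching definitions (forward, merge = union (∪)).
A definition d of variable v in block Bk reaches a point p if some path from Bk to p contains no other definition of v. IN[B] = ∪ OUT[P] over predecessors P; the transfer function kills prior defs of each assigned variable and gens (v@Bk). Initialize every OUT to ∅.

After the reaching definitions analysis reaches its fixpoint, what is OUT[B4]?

Answer: {a@B2, b@B2, b@B5, c@B3, d@B4, e@B1, e@B5, f@B6}

Working:
Fixpoint table:
  B0:   IN={}   OUT={d@B0}
  B1:   IN={d@B0}   OUT={d@B1, e@B1}
  B2:   IN={d@B1, e@B1}   OUT={a@B2, b@B2, d@B1, e@B1}
  B3:   IN={a@B2, b@B2, d@B1, e@B1}   OUT={a@B2, b@B2, c@B3, d@B1, e@B1}
  B4:   IN={a@B2, b@B2, b@B5, c@B3, d@B0, d@B1, d@B4, e@B1, e@B5, f@B6}   OUT={a@B2, b@B2, b@B5, c@B3, d@B4, e@B1, e@B5, f@B6}
  B5:   IN={a@B2, b@B2, b@B5, c@B3, d@B4, e@B1, e@B5, f@B6}   OUT={a@B2, b@B5, c@B3, d@B4, e@B5, f@B6}
  B6:   IN={a@B2, b@B5, c@B3, d@B1, d@B4, e@B1, e@B5, f@B6}   OUT={a@B2, b@B5, c@B3, d@B1, d@B4, e@B1, e@B5, f@B6}
  B7:   IN={a@B2, b@B5, c@B3, d@B1, d@B4, e@B1, e@B5, f@B6}   OUT={a@B2, b@B5, c@B3, d@B7, e@B1, e@B5, f@B6}

Merge at B4: IN[B4] = OUT[B0] ⊔ OUT[B3] ⊔ OUT[B6] = {a@B2, b@B2, b@B5, c@B3, d@B0, d@B1, d@B4, e@B1, e@B5, f@B6}
Applying B4's transfer function to that IN value gives OUT[B4] (row B4 above).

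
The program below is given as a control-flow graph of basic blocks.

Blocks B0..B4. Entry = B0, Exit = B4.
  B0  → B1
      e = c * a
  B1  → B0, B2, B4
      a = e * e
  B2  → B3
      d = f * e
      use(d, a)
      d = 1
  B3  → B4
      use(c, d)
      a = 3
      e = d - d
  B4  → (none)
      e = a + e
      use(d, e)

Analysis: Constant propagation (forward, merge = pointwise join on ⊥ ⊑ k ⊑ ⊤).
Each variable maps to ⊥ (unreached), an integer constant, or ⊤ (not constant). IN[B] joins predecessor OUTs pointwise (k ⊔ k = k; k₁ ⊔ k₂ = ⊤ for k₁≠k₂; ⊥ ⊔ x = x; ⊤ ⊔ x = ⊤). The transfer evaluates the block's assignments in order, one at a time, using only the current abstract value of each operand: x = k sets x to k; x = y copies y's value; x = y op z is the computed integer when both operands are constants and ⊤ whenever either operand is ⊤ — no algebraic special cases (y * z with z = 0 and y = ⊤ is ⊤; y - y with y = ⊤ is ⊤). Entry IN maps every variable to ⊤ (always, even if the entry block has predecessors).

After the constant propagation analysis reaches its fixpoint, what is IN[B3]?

Per-block solution:
  B0:   IN=(all ⊤)   OUT=(all ⊤)
  B1:   IN=(all ⊤)   OUT=(all ⊤)
  B2:   IN=(all ⊤)   OUT={d:1; rest ⊤}
  B3:   IN={d:1; rest ⊤}   OUT={a:3, d:1, e:0; rest ⊤}
  B4:   IN=(all ⊤)   OUT=(all ⊤)

Merge at B3: IN[B3] = OUT[B2] = {a: ⊤, b: ⊤, c: ⊤, d: 1, e: ⊤, f: ⊤}

Answer: {a: ⊤, b: ⊤, c: ⊤, d: 1, e: ⊤, f: ⊤}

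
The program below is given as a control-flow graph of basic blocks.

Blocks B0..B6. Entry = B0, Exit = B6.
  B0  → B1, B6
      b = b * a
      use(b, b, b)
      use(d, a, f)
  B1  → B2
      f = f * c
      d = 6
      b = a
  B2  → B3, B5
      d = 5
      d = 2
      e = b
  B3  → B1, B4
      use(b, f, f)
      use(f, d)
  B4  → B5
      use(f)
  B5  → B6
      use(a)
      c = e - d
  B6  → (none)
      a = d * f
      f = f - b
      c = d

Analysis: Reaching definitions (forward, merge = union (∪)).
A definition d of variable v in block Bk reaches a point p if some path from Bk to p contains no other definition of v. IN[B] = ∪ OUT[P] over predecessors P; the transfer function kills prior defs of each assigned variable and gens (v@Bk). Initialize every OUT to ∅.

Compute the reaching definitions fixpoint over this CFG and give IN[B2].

Answer: {b@B1, d@B1, e@B2, f@B1}

Derivation:
Fixpoint table:
  B0: | IN={} | OUT={b@B0}
  B1: | IN={b@B0, b@B1, d@B2, e@B2, f@B1} | OUT={b@B1, d@B1, e@B2, f@B1}
  B2: | IN={b@B1, d@B1, e@B2, f@B1} | OUT={b@B1, d@B2, e@B2, f@B1}
  B3: | IN={b@B1, d@B2, e@B2, f@B1} | OUT={b@B1, d@B2, e@B2, f@B1}
  B4: | IN={b@B1, d@B2, e@B2, f@B1} | OUT={b@B1, d@B2, e@B2, f@B1}
  B5: | IN={b@B1, d@B2, e@B2, f@B1} | OUT={b@B1, c@B5, d@B2, e@B2, f@B1}
  B6: | IN={b@B0, b@B1, c@B5, d@B2, e@B2, f@B1} | OUT={a@B6, b@B0, b@B1, c@B6, d@B2, e@B2, f@B6}

Merge at B2: IN[B2] = OUT[B1] = {b@B1, d@B1, e@B2, f@B1}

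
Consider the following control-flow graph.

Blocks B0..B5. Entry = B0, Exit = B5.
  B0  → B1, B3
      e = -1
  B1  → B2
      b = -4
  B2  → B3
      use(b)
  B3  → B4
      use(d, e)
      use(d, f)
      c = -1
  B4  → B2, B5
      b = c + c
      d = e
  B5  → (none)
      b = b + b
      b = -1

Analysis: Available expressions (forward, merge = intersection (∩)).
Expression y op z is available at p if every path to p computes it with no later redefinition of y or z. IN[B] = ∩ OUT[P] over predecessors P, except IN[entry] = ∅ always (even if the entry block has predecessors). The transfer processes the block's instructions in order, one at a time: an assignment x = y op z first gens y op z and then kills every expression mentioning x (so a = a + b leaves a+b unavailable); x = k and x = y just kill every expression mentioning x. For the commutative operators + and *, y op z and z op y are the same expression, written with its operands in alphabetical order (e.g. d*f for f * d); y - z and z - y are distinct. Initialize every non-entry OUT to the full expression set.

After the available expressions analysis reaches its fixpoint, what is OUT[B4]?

Answer: {c+c}

Trace:
Per-block solution:
  B0: | IN={} | OUT={}
  B1: | IN={} | OUT={}
  B2: | IN={} | OUT={}
  B3: | IN={} | OUT={}
  B4: | IN={} | OUT={c+c}
  B5: | IN={c+c} | OUT={c+c}

Merge at B4: IN[B4] = OUT[B3] = {}
Applying B4's transfer function to that IN value gives OUT[B4] (row B4 above).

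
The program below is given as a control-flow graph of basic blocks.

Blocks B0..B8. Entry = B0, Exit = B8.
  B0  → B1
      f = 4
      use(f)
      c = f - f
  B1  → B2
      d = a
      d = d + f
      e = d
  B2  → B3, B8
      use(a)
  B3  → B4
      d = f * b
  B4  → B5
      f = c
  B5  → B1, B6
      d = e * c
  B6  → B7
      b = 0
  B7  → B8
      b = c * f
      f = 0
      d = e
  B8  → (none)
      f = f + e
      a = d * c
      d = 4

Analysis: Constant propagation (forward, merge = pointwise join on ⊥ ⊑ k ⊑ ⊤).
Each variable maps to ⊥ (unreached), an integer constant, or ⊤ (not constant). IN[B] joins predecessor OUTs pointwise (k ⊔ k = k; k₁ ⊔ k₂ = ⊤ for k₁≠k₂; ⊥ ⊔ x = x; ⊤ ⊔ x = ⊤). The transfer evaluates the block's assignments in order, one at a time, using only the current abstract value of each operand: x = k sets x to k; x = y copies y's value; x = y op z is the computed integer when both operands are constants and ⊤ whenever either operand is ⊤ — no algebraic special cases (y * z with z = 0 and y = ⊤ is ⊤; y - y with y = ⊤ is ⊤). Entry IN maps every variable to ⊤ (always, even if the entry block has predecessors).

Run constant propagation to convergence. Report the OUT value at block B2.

Answer: {a: ⊤, b: ⊤, c: 0, d: ⊤, e: ⊤, f: ⊤}

Trace:
Converged values:
  B0:   IN=(all ⊤)   OUT={c:0, f:4; rest ⊤}
  B1:   IN={c:0; rest ⊤}   OUT={c:0; rest ⊤}
  B2:   IN={c:0; rest ⊤}   OUT={c:0; rest ⊤}
  B3:   IN={c:0; rest ⊤}   OUT={c:0; rest ⊤}
  B4:   IN={c:0; rest ⊤}   OUT={c:0, f:0; rest ⊤}
  B5:   IN={c:0, f:0; rest ⊤}   OUT={c:0, f:0; rest ⊤}
  B6:   IN={c:0, f:0; rest ⊤}   OUT={b:0, c:0, f:0; rest ⊤}
  B7:   IN={b:0, c:0, f:0; rest ⊤}   OUT={b:0, c:0, f:0; rest ⊤}
  B8:   IN={c:0; rest ⊤}   OUT={c:0, d:4; rest ⊤}

Merge at B2: IN[B2] = OUT[B1] = {a: ⊤, b: ⊤, c: 0, d: ⊤, e: ⊤, f: ⊤}
Applying B2's transfer function to that IN value gives OUT[B2] (row B2 above).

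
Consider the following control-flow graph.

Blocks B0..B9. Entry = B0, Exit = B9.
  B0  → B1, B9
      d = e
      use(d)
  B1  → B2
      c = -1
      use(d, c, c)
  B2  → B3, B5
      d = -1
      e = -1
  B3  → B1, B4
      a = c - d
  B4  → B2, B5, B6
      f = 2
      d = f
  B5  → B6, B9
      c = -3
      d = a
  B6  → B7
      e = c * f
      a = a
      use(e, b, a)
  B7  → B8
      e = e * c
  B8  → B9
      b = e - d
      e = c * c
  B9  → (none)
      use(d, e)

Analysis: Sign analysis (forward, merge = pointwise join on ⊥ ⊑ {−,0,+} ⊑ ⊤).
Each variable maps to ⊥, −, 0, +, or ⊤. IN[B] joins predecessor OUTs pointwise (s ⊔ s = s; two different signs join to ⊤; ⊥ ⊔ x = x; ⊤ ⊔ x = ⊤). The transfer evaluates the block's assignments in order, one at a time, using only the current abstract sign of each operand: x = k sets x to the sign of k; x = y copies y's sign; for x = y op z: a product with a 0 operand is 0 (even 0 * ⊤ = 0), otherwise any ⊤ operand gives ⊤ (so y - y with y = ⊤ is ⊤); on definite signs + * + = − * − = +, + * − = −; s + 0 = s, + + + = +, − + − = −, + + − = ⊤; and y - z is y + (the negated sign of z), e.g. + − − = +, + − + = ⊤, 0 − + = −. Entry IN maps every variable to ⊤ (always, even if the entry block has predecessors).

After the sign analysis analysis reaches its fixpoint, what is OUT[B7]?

Fixpoint table:
  B0:  IN=(all ⊤)  OUT=(all ⊤)
  B1:  IN=(all ⊤)  OUT={c:-; rest ⊤}
  B2:  IN={c:-; rest ⊤}  OUT={c:-, d:-, e:-; rest ⊤}
  B3:  IN={c:-, d:-, e:-; rest ⊤}  OUT={c:-, d:-, e:-; rest ⊤}
  B4:  IN={c:-, d:-, e:-; rest ⊤}  OUT={c:-, d:+, e:-, f:+; rest ⊤}
  B5:  IN={c:-, e:-; rest ⊤}  OUT={c:-, e:-; rest ⊤}
  B6:  IN={c:-, e:-; rest ⊤}  OUT={c:-; rest ⊤}
  B7:  IN={c:-; rest ⊤}  OUT={c:-; rest ⊤}
  B8:  IN={c:-; rest ⊤}  OUT={c:-, e:+; rest ⊤}
  B9:  IN=(all ⊤)  OUT=(all ⊤)

Merge at B7: IN[B7] = OUT[B6] = {a: ⊤, b: ⊤, c: -, d: ⊤, e: ⊤, f: ⊤}
Applying B7's transfer function to that IN value gives OUT[B7] (row B7 above).

Answer: {a: ⊤, b: ⊤, c: -, d: ⊤, e: ⊤, f: ⊤}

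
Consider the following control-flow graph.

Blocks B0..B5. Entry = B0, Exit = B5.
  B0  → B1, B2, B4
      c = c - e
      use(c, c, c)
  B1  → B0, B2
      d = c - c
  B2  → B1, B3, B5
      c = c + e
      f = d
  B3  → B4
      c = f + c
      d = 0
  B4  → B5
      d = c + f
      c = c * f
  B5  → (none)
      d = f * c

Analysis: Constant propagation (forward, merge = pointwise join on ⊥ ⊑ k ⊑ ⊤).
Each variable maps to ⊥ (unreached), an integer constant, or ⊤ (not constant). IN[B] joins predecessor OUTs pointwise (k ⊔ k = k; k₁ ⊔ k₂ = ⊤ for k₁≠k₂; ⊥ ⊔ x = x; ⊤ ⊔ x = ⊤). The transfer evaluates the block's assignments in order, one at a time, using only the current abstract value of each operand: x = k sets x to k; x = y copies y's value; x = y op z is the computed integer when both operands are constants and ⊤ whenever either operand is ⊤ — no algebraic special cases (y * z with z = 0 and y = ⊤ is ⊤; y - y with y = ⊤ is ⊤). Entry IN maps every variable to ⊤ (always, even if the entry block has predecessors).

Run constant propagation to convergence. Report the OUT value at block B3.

Per-block solution:
  B0: | IN=(all ⊤) | OUT=(all ⊤)
  B1: | IN=(all ⊤) | OUT=(all ⊤)
  B2: | IN=(all ⊤) | OUT=(all ⊤)
  B3: | IN=(all ⊤) | OUT={d:0; rest ⊤}
  B4: | IN=(all ⊤) | OUT=(all ⊤)
  B5: | IN=(all ⊤) | OUT=(all ⊤)

Merge at B3: IN[B3] = OUT[B2] = {a: ⊤, b: ⊤, c: ⊤, d: ⊤, e: ⊤, f: ⊤}
Applying B3's transfer function to that IN value gives OUT[B3] (row B3 above).

Answer: {a: ⊤, b: ⊤, c: ⊤, d: 0, e: ⊤, f: ⊤}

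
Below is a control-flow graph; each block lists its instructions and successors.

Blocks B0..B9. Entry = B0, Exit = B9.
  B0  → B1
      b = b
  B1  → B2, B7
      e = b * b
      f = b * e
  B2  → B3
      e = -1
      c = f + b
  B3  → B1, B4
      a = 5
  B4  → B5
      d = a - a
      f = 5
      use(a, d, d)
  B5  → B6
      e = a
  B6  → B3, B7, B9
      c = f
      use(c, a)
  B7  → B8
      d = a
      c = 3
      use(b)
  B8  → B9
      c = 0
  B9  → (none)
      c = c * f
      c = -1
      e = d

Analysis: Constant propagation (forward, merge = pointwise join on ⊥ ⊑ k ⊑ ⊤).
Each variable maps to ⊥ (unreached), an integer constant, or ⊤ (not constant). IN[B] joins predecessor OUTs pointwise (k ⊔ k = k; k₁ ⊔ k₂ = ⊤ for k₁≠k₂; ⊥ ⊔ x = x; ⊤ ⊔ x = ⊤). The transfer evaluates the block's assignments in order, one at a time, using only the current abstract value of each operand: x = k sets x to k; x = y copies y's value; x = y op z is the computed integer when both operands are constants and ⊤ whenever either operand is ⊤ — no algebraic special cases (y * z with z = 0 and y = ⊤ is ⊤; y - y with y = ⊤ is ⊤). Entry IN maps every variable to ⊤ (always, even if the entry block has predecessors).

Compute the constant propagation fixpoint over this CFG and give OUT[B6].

Answer: {a: 5, b: ⊤, c: 5, d: 0, e: 5, f: 5}

Derivation:
Fixpoint table:
  B0: | IN=(all ⊤) | OUT=(all ⊤)
  B1: | IN=(all ⊤) | OUT=(all ⊤)
  B2: | IN=(all ⊤) | OUT={e:-1; rest ⊤}
  B3: | IN=(all ⊤) | OUT={a:5; rest ⊤}
  B4: | IN={a:5; rest ⊤} | OUT={a:5, d:0, f:5; rest ⊤}
  B5: | IN={a:5, d:0, f:5; rest ⊤} | OUT={a:5, d:0, e:5, f:5; rest ⊤}
  B6: | IN={a:5, d:0, e:5, f:5; rest ⊤} | OUT={a:5, c:5, d:0, e:5, f:5; rest ⊤}
  B7: | IN=(all ⊤) | OUT={c:3; rest ⊤}
  B8: | IN={c:3; rest ⊤} | OUT={c:0; rest ⊤}
  B9: | IN=(all ⊤) | OUT={c:-1; rest ⊤}

Merge at B6: IN[B6] = OUT[B5] = {a: 5, b: ⊤, c: ⊤, d: 0, e: 5, f: 5}
Applying B6's transfer function to that IN value gives OUT[B6] (row B6 above).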